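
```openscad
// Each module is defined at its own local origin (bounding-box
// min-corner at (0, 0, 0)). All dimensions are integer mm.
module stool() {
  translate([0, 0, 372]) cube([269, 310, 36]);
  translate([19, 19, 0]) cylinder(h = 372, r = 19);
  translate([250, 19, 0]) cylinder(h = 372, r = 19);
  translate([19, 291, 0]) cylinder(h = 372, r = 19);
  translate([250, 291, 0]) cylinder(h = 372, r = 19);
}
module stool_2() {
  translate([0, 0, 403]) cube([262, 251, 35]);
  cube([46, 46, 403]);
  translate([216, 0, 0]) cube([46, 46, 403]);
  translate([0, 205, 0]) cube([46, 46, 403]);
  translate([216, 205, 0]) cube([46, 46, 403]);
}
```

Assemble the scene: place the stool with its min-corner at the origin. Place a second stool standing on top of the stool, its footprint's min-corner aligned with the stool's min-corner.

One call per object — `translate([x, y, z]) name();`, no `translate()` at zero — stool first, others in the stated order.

stool();
translate([0, 0, 408]) stool_2();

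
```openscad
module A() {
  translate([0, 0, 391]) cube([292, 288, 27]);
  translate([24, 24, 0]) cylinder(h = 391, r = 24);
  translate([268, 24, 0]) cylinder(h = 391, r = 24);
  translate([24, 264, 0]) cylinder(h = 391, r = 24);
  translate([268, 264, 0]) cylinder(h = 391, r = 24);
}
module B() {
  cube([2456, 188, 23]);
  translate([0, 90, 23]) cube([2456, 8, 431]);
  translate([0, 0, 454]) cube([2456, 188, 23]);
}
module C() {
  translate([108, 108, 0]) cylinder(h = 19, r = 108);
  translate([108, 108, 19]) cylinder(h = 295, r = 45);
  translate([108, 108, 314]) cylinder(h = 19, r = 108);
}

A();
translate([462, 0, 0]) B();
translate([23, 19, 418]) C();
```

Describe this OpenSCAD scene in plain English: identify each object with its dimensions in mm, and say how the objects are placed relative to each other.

A is a four-legged stool. The seat is 292×288 mm, 27 mm thick, top at z = 418 mm. It stands on four round legs, each 48 mm in diameter, from z = 0 to the seat underside, each leg's axis is inset half a diameter from the nearest pair of seat edges (so the leg's bounding box is flush with the corner).

B is an I-beam lying along x, 2456 mm long. Overall section height 477 mm. Two flanges 188 mm wide (y) and 23 mm thick, one on the floor and one at the top; a web 8 mm thick runs between them, centred on the flange width.

C is a spool: two coaxial disc flanges of radius 108 mm and thickness 19 mm, joined by a core cylinder of radius 45 mm and height 295 mm. The lower flange rests on z = 0 and the three cylinders share a vertical axis.

The I-beam is on the floor beside the stool on its +x side. The spool is on top of the stool.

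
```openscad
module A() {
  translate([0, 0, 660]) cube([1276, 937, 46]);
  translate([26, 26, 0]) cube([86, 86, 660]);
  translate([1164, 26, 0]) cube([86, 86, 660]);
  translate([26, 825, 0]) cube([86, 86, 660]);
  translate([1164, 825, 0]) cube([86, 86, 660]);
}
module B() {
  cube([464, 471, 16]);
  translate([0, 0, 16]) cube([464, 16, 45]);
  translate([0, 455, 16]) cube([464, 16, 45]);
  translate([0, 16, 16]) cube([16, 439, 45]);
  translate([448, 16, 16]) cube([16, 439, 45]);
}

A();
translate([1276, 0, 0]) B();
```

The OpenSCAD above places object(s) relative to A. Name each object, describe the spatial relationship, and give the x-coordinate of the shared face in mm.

The table's +x face and the open box's −x face are both at x = 1276 mm.

A is a table. B is an open box. The open box is against the table's +x side, with their −y faces flush. The x-coordinate of the shared face is 1276 mm.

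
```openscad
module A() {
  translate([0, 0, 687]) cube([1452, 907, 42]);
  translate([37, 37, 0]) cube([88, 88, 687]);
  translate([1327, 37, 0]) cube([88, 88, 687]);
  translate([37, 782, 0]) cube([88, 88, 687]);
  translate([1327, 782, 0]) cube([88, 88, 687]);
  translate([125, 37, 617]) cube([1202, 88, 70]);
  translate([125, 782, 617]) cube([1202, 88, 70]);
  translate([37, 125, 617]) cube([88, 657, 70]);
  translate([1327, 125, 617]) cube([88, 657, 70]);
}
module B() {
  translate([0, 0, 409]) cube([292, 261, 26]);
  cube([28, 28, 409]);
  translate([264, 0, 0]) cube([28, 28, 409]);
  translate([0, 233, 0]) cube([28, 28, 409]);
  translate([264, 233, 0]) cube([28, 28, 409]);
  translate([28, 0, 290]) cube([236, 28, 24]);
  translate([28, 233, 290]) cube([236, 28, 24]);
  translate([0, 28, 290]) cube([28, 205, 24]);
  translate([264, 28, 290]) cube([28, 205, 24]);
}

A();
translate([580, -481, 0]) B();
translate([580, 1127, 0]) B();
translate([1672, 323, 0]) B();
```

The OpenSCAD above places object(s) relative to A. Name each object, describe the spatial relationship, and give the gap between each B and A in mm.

A is a table. B is a stool. Three stools sit around the table at the −y, +y, +x sides. The gap between each stool and the table is 220 mm.

Each stool's nearest face is 220 mm from the table's bounding box.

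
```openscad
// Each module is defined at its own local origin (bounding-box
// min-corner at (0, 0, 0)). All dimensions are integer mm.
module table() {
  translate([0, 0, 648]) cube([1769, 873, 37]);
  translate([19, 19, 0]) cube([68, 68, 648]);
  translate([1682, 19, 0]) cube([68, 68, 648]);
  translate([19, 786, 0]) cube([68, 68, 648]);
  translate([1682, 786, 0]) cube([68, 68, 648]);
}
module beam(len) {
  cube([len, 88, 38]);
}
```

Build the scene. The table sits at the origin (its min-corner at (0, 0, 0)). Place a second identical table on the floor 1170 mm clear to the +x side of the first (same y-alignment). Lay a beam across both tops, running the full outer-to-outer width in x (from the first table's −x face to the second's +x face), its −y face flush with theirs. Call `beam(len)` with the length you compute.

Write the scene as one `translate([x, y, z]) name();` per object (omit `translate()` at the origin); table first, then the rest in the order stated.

table();
translate([2939, 0, 0]) table();
translate([0, 0, 685]) beam(4708);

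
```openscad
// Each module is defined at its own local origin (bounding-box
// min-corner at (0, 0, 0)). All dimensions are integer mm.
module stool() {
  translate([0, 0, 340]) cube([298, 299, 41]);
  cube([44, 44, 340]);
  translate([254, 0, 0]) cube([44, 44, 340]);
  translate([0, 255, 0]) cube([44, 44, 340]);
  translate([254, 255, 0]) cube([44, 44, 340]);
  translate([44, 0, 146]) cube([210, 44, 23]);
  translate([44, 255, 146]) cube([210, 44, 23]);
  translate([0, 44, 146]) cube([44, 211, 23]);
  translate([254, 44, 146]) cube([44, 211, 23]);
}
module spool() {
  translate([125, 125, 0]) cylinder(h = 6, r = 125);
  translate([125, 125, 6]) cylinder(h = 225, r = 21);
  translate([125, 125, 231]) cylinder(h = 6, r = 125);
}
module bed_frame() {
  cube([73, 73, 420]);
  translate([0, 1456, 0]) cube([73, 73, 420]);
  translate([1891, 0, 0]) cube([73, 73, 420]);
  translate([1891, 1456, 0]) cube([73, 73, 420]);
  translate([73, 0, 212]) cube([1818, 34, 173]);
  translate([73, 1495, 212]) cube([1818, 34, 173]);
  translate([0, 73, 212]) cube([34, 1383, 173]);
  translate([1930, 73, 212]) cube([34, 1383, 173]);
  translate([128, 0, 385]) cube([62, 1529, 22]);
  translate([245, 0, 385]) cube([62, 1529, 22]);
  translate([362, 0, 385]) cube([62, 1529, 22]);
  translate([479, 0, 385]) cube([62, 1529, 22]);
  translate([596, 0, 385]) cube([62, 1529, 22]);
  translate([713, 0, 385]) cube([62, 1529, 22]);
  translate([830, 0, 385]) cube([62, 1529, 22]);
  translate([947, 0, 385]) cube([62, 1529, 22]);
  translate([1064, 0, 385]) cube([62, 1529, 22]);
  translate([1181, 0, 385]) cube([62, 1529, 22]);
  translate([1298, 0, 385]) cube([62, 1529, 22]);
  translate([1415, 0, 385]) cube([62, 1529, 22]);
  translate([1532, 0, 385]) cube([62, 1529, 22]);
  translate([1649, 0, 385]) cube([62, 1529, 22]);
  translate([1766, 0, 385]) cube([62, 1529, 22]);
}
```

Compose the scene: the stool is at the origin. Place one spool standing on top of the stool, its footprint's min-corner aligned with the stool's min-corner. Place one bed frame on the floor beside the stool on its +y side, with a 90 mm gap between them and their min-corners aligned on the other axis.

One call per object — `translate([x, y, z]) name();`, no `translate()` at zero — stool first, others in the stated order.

stool();
translate([0, 0, 381]) spool();
translate([0, 389, 0]) bed_frame();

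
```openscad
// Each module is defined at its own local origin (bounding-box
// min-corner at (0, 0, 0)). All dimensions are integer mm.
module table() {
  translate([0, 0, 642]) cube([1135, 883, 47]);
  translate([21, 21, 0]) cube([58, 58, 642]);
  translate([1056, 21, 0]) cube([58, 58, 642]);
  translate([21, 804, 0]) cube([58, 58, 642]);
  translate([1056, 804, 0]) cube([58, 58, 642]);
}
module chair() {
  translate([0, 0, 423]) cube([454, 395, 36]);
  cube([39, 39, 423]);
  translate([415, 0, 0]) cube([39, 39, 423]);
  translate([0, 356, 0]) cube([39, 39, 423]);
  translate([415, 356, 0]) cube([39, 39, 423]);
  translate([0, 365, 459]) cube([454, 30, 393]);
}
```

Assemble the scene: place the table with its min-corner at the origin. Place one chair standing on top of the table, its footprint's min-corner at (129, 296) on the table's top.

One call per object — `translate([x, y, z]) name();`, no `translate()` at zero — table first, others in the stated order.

table();
translate([129, 296, 689]) chair();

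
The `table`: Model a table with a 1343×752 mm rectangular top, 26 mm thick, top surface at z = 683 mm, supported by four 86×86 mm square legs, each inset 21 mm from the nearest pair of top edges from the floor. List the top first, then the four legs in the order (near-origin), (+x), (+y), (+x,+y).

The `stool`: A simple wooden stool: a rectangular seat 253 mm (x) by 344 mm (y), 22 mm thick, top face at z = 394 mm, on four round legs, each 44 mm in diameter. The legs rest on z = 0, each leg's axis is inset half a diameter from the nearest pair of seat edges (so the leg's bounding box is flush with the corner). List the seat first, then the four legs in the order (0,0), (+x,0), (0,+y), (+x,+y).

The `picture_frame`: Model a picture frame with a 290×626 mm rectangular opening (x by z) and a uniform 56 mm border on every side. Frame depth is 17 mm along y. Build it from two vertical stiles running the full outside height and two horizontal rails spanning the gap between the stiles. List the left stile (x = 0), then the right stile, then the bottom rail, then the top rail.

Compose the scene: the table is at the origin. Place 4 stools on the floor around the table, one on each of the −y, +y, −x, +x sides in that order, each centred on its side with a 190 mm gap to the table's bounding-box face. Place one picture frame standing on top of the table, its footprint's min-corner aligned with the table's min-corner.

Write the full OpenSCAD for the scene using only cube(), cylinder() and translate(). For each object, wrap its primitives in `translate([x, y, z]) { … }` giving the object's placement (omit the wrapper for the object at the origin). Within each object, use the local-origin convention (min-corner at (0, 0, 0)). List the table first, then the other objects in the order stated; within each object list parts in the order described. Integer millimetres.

translate([0, 0, 657]) cube([1343, 752, 26]);
translate([21, 21, 0]) cube([86, 86, 657]);
translate([1236, 21, 0]) cube([86, 86, 657]);
translate([21, 645, 0]) cube([86, 86, 657]);
translate([1236, 645, 0]) cube([86, 86, 657]);
translate([545, -534, 0]) {
  translate([0, 0, 372]) cube([253, 344, 22]);
  translate([22, 22, 0]) cylinder(h = 372, r = 22);
  translate([231, 22, 0]) cylinder(h = 372, r = 22);
  translate([22, 322, 0]) cylinder(h = 372, r = 22);
  translate([231, 322, 0]) cylinder(h = 372, r = 22);
}
translate([545, 942, 0]) {
  translate([0, 0, 372]) cube([253, 344, 22]);
  translate([22, 22, 0]) cylinder(h = 372, r = 22);
  translate([231, 22, 0]) cylinder(h = 372, r = 22);
  translate([22, 322, 0]) cylinder(h = 372, r = 22);
  translate([231, 322, 0]) cylinder(h = 372, r = 22);
}
translate([-443, 204, 0]) {
  translate([0, 0, 372]) cube([253, 344, 22]);
  translate([22, 22, 0]) cylinder(h = 372, r = 22);
  translate([231, 22, 0]) cylinder(h = 372, r = 22);
  translate([22, 322, 0]) cylinder(h = 372, r = 22);
  translate([231, 322, 0]) cylinder(h = 372, r = 22);
}
translate([1533, 204, 0]) {
  translate([0, 0, 372]) cube([253, 344, 22]);
  translate([22, 22, 0]) cylinder(h = 372, r = 22);
  translate([231, 22, 0]) cylinder(h = 372, r = 22);
  translate([22, 322, 0]) cylinder(h = 372, r = 22);
  translate([231, 322, 0]) cylinder(h = 372, r = 22);
}
translate([0, 0, 683]) {
  cube([56, 17, 738]);
  translate([346, 0, 0]) cube([56, 17, 738]);
  translate([56, 0, 0]) cube([290, 17, 56]);
  translate([56, 0, 682]) cube([290, 17, 56]);
}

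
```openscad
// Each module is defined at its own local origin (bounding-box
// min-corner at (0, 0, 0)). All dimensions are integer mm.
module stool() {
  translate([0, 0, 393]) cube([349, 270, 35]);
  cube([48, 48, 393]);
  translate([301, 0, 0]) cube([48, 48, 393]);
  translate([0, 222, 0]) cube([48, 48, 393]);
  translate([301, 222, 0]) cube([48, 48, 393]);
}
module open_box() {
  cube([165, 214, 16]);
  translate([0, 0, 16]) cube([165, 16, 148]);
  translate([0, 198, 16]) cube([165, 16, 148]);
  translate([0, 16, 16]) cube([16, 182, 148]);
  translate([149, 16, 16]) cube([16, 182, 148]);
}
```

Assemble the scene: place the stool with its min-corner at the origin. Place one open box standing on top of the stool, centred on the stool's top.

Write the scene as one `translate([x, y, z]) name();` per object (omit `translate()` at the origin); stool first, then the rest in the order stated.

stool();
translate([92, 28, 428]) open_box();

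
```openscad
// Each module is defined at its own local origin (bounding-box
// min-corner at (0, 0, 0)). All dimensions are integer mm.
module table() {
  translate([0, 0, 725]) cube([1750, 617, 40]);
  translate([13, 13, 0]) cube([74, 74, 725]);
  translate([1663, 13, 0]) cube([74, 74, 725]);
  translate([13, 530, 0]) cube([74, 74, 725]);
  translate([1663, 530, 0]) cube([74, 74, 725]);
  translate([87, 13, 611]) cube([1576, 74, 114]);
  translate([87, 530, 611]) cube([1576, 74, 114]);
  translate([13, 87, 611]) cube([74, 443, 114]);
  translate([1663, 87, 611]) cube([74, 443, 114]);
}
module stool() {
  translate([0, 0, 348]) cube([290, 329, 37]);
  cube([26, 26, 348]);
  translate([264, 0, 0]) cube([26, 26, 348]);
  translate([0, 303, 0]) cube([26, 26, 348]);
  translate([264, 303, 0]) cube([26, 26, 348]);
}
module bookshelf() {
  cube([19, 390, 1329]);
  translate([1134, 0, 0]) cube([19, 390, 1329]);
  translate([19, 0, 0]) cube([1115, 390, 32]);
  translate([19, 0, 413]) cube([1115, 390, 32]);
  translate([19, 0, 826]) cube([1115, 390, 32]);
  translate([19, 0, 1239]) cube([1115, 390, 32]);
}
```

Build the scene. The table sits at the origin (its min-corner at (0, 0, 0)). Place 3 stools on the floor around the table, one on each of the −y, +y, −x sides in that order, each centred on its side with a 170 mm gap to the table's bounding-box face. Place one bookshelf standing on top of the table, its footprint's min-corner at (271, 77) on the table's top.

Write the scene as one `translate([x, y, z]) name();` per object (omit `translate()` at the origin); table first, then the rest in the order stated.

table();
translate([730, -499, 0]) stool();
translate([730, 787, 0]) stool();
translate([-460, 144, 0]) stool();
translate([271, 77, 765]) bookshelf();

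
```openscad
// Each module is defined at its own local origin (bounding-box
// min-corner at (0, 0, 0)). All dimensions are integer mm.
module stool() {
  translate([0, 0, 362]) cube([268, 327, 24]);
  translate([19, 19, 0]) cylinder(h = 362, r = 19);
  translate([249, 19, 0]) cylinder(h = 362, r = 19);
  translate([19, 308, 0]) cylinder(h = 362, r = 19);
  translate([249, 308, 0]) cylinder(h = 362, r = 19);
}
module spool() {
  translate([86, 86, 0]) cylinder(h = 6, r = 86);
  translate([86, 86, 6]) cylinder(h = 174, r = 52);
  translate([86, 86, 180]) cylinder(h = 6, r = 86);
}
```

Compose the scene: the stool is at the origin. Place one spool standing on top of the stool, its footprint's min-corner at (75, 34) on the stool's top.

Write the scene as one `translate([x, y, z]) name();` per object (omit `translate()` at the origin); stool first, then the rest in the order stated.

stool();
translate([75, 34, 386]) spool();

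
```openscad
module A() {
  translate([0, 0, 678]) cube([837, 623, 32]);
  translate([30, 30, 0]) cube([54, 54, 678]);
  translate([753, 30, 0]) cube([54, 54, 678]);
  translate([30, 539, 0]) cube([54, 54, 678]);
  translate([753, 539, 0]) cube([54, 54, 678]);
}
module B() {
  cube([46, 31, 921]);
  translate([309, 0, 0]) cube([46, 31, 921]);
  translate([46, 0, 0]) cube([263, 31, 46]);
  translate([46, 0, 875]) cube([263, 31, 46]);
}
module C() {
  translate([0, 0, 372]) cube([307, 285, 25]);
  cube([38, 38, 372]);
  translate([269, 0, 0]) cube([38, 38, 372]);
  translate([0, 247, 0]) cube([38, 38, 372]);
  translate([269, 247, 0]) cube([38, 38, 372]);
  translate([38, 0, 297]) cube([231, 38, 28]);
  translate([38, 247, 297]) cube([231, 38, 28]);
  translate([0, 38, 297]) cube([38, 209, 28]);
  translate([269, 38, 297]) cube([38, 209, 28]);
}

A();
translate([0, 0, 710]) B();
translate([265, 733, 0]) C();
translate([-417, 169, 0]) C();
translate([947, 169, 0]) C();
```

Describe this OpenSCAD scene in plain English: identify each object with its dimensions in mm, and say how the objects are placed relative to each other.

A is a table with a 837×623 mm rectangular top, 32 mm thick, top surface at z = 710 mm, supported by four 54×54 mm square legs, each inset 30 mm from the nearest pair of top edges, running from the floor.

B is a rectangular picture frame lying in the x–z plane (depth along y). The opening is 263 mm wide (x) by 829 mm tall (z), surrounded by a border 46 mm wide on all four sides. The frame is 31 mm deep and is made of two full-height vertical stiles with two horizontal rails fitted between them.

C is a four-legged stool. The seat is 307×285 mm, 25 mm thick, top at z = 397 mm. It stands on four square legs, each 38×38 mm in cross-section, from z = 0 to the seat underside, each flush with a corner of the seat. Four stretchers, 38 mm wide and 28 mm tall, connect adjacent legs with their undersides at z = 297 mm, each running between the inner faces of the legs it joins and aligned with the legs' outer faces on the other axis.

The picture frame is on top of the table. Three stools sit around the table at the +y, −x, +x sides.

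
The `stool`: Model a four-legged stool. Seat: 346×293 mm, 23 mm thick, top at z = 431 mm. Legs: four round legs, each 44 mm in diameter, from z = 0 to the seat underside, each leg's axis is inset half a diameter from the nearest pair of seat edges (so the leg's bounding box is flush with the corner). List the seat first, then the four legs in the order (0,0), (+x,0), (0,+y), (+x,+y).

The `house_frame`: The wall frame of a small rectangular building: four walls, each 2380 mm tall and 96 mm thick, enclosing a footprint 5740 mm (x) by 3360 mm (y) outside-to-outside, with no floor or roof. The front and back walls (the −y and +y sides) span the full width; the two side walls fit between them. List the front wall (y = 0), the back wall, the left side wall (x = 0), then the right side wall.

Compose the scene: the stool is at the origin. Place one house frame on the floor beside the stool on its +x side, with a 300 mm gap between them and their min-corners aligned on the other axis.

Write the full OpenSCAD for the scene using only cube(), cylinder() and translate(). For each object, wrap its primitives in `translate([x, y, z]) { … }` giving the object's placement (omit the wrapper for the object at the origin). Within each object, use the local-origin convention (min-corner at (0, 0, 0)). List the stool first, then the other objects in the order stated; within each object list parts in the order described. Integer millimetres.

translate([0, 0, 408]) cube([346, 293, 23]);
translate([22, 22, 0]) cylinder(h = 408, r = 22);
translate([324, 22, 0]) cylinder(h = 408, r = 22);
translate([22, 271, 0]) cylinder(h = 408, r = 22);
translate([324, 271, 0]) cylinder(h = 408, r = 22);
translate([646, 0, 0]) {
  cube([5740, 96, 2380]);
  translate([0, 3264, 0]) cube([5740, 96, 2380]);
  translate([0, 96, 0]) cube([96, 3168, 2380]);
  translate([5644, 96, 0]) cube([96, 3168, 2380]);
}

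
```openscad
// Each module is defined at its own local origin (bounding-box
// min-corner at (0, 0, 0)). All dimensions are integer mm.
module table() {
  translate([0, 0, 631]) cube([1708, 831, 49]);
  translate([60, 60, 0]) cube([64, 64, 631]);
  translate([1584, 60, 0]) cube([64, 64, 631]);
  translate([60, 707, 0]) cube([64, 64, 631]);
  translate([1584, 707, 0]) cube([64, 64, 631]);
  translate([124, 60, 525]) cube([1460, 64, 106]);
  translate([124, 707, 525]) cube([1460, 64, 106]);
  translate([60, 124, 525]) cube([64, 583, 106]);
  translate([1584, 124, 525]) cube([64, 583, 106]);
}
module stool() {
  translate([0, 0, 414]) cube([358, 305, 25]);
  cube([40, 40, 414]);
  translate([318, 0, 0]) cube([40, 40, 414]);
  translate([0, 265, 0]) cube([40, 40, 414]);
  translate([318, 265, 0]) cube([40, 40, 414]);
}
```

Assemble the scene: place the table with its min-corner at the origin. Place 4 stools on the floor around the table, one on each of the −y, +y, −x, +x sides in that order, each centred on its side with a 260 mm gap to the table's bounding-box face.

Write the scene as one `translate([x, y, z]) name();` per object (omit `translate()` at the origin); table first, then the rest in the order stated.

table();
translate([675, -565, 0]) stool();
translate([675, 1091, 0]) stool();
translate([-618, 263, 0]) stool();
translate([1968, 263, 0]) stool();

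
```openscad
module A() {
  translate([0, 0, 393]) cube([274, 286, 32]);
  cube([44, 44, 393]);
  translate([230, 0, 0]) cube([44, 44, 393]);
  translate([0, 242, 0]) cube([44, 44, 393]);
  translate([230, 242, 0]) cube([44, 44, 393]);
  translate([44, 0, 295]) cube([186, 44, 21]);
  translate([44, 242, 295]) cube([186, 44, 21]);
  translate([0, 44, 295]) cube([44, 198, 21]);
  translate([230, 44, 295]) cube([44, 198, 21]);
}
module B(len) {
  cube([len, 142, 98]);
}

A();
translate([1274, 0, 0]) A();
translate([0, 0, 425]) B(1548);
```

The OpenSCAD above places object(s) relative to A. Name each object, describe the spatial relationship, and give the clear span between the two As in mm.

A is a stool. B is a beam. A beam spans the tops of two stools. The clear span between the two stools is 1000 mm.

Second stool starts at x = 1274; first ends at x = 274; clear span = 1274 − 274 = 1000 mm.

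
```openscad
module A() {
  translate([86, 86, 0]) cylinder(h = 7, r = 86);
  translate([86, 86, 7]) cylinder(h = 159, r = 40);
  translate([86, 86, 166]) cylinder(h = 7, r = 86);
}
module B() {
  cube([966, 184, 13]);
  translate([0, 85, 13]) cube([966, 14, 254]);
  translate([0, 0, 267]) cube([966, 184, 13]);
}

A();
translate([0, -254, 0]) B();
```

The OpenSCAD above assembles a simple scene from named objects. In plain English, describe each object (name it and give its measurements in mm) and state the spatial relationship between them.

A is a spool: two coaxial disc flanges of radius 86 mm and thickness 7 mm, joined by a core cylinder of radius 40 mm and height 159 mm. The lower flange rests on z = 0 and the three cylinders share a vertical axis.

B is an I-beam lying along x, 966 mm long. Overall section height 280 mm. Two flanges 184 mm wide (y) and 13 mm thick, one on the floor and one at the top; a web 14 mm thick runs between them, centred on the flange width.

The I-beam is on the floor beside the spool on its −y side.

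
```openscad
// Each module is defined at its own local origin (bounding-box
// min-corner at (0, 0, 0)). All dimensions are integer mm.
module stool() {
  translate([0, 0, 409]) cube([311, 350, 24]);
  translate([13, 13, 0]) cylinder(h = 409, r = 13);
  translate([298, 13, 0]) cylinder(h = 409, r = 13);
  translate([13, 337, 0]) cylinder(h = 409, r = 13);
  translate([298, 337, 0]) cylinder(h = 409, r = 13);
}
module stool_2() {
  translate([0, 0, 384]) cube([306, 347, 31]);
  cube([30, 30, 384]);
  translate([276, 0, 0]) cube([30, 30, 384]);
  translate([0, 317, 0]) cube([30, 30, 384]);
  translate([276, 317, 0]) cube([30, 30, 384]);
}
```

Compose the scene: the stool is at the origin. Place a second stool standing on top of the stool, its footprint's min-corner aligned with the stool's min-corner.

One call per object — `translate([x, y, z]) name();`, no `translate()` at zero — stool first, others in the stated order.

stool();
translate([0, 0, 433]) stool_2();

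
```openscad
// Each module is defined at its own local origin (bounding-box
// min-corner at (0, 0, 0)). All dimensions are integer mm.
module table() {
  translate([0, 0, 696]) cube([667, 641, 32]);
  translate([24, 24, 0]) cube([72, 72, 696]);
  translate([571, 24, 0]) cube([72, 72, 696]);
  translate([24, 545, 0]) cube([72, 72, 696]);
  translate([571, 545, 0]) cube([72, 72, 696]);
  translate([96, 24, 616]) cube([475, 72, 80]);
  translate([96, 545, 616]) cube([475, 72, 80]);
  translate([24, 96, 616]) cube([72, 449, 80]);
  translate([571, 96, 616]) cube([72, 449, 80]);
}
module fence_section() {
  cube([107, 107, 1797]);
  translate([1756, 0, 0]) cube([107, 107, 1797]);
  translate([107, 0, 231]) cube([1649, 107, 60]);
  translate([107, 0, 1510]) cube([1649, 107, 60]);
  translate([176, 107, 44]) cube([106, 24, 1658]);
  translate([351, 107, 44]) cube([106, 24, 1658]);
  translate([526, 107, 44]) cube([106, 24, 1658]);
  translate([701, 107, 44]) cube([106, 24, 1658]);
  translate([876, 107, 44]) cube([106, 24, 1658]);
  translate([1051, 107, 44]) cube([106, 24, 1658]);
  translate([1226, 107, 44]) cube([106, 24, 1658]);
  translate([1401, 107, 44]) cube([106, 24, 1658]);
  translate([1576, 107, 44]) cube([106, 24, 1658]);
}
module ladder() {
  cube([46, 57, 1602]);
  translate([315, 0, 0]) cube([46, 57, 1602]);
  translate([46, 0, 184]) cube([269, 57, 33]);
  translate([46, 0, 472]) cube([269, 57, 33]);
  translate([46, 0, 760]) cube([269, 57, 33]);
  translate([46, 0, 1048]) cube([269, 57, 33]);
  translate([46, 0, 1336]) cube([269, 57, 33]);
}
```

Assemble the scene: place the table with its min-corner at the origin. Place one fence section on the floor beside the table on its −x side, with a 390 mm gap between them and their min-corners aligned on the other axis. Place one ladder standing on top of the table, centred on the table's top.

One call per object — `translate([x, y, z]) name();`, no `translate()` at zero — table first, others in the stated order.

table();
translate([-2253, 0, 0]) fence_section();
translate([153, 292, 728]) ladder();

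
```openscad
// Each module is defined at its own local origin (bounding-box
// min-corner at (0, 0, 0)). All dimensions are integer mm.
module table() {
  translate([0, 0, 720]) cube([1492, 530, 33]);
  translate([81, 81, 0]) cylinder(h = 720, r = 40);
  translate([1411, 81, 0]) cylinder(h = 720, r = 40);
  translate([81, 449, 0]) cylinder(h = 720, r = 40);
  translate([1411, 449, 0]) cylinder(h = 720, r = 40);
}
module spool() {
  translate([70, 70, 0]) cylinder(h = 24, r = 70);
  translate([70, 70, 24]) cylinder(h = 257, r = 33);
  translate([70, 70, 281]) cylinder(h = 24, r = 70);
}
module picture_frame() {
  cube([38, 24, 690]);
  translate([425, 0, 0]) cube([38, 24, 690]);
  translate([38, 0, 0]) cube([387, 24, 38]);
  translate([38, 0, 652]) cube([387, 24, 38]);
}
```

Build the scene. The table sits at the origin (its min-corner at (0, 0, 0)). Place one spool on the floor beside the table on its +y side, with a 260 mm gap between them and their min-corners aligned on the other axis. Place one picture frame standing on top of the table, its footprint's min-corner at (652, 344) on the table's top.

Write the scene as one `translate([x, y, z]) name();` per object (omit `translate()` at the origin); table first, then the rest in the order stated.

table();
translate([0, 790, 0]) spool();
translate([652, 344, 753]) picture_frame();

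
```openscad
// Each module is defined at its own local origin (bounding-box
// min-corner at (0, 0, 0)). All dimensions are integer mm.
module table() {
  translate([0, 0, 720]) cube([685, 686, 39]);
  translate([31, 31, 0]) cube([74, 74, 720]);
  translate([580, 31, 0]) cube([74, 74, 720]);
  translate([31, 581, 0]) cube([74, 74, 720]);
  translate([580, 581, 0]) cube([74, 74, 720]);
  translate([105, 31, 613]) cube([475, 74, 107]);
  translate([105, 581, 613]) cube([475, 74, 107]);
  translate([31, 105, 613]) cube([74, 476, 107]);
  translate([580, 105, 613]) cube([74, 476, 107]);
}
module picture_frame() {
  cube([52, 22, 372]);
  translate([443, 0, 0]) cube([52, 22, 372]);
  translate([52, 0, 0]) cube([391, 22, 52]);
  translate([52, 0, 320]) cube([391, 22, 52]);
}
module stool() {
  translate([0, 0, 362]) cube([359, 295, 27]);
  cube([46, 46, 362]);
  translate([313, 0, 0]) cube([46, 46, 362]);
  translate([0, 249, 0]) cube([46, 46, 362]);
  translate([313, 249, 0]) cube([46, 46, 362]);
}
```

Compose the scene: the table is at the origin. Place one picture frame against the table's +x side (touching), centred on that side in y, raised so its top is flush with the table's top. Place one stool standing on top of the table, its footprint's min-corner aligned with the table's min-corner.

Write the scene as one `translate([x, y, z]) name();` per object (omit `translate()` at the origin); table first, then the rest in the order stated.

table();
translate([685, 332, 387]) picture_frame();
translate([0, 0, 759]) stool();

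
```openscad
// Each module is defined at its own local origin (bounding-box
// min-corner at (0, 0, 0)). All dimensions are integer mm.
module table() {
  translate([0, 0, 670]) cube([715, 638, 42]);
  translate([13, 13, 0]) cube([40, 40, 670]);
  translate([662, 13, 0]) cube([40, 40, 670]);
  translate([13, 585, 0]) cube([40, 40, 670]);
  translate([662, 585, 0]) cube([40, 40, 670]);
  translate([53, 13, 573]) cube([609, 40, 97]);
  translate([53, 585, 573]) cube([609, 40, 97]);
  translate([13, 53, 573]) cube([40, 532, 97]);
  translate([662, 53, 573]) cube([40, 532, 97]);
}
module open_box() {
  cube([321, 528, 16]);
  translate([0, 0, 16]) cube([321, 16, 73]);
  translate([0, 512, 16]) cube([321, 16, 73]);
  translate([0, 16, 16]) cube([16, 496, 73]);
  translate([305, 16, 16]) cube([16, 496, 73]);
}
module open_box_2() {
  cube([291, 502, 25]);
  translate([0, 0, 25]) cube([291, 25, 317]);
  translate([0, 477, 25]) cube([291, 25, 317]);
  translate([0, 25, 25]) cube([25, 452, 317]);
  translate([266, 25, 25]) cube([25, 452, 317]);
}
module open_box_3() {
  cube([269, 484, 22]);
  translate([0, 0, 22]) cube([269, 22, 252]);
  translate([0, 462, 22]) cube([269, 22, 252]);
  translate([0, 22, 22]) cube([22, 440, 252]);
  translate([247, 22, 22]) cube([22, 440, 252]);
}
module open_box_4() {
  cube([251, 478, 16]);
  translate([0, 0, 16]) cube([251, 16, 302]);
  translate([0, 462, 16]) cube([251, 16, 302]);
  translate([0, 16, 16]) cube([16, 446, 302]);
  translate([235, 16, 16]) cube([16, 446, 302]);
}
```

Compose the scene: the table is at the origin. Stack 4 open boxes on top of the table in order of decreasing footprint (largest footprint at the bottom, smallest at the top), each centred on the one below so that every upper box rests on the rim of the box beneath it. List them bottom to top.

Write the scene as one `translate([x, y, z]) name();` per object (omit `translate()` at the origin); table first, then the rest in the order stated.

table();
translate([197, 55, 712]) open_box();
translate([212, 68, 801]) open_box_2();
translate([223, 77, 1143]) open_box_3();
translate([232, 80, 1417]) open_box_4();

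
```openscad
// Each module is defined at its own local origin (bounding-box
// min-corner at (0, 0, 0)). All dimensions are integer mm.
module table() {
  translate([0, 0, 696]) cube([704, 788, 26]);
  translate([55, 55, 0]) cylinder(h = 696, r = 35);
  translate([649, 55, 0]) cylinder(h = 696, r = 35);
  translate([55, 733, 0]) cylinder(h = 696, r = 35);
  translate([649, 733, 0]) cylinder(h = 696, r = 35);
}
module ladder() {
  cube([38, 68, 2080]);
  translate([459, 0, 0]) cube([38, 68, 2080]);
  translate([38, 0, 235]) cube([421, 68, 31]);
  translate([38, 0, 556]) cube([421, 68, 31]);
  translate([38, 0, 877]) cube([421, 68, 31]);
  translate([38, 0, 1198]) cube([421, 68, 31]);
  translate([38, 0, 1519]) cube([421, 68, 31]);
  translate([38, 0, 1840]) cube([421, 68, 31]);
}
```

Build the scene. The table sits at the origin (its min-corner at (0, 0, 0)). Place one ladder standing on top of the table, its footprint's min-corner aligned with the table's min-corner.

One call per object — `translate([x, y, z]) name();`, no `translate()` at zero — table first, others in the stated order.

table();
translate([0, 0, 722]) ladder();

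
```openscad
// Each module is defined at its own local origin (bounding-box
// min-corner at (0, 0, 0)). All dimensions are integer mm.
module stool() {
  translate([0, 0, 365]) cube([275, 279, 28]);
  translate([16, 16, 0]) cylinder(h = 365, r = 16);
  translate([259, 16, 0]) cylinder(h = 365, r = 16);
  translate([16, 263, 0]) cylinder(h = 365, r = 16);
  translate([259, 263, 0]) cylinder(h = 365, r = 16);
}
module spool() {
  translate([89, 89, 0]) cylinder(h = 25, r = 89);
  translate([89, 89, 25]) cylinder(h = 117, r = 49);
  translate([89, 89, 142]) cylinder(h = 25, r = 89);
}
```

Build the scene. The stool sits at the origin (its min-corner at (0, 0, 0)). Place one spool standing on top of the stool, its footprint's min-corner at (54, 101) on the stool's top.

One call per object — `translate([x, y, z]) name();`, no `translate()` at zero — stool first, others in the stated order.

stool();
translate([54, 101, 393]) spool();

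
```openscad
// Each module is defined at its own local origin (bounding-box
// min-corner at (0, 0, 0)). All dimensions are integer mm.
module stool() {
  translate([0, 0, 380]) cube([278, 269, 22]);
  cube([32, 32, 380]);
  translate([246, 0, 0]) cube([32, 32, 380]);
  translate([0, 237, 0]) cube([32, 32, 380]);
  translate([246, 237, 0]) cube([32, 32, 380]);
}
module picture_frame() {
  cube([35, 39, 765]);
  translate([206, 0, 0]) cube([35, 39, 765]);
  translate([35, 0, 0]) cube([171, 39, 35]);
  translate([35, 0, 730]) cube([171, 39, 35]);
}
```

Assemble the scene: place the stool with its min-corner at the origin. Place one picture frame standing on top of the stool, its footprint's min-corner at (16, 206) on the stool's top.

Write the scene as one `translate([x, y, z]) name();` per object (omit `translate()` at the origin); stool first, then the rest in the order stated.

stool();
translate([16, 206, 402]) picture_frame();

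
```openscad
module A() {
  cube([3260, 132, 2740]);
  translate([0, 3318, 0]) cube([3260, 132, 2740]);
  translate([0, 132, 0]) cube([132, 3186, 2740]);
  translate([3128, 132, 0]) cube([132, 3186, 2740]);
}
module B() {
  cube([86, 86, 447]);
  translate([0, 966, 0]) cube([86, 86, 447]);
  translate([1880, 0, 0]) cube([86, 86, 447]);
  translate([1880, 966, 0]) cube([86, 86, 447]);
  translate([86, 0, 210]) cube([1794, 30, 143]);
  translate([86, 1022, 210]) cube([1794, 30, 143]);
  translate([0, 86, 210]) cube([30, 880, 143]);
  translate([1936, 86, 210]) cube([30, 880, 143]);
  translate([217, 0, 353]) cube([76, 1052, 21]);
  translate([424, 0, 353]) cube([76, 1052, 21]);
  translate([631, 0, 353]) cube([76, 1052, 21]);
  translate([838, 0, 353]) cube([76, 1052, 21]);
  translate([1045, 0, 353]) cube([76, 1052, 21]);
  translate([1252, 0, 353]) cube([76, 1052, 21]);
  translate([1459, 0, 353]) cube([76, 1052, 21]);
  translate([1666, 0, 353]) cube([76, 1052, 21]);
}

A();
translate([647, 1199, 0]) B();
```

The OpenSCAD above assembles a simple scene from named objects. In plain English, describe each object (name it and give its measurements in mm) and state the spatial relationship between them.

A is a box-shaped house frame (walls only): outside footprint 3260×3450 mm, wall height 2740 mm, wall thickness 132 mm. The two y-facing walls run the full x-width; the two x-facing walls fit between the inner faces of the y-facing walls.

B is a bed frame 1966 mm long (x) by 1052 mm wide (y). Four 86×86 mm corner posts, 447 mm tall, at the corners of the footprint. Four rails of 30 mm thickness and 143 mm height run between adjacent posts with their undersides at z = 210 mm, their outer faces flush with the outside of the frame (the two x-running rails run between the posts' inner faces; the two y-running rails run between the posts' inner faces). 8 slats, each 76 mm wide (x) and 21 mm thick, lie across the top of the two x-running rails, running the full 1052 mm width of the frame in y; the slats are evenly spaced along x between the inner faces of the end posts with equal gaps (rounded down to the nearest mm) at the −x end and between each pair — any rounding remainder accumulates at the +x end.

The bed frame sits inside the house frame, centred.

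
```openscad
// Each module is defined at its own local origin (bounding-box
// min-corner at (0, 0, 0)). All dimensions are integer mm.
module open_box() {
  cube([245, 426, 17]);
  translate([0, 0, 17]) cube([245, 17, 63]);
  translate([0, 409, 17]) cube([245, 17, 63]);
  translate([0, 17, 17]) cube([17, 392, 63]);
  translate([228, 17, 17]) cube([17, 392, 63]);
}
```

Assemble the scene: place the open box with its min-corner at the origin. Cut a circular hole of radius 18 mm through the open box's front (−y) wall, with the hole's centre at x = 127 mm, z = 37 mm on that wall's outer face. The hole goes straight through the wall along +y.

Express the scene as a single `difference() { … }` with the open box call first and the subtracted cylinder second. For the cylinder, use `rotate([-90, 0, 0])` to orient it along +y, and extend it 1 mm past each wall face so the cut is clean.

difference() {
  open_box();
  translate([127, -1, 37]) rotate([-90, 0, 0]) cylinder(h = 19, r = 18);
}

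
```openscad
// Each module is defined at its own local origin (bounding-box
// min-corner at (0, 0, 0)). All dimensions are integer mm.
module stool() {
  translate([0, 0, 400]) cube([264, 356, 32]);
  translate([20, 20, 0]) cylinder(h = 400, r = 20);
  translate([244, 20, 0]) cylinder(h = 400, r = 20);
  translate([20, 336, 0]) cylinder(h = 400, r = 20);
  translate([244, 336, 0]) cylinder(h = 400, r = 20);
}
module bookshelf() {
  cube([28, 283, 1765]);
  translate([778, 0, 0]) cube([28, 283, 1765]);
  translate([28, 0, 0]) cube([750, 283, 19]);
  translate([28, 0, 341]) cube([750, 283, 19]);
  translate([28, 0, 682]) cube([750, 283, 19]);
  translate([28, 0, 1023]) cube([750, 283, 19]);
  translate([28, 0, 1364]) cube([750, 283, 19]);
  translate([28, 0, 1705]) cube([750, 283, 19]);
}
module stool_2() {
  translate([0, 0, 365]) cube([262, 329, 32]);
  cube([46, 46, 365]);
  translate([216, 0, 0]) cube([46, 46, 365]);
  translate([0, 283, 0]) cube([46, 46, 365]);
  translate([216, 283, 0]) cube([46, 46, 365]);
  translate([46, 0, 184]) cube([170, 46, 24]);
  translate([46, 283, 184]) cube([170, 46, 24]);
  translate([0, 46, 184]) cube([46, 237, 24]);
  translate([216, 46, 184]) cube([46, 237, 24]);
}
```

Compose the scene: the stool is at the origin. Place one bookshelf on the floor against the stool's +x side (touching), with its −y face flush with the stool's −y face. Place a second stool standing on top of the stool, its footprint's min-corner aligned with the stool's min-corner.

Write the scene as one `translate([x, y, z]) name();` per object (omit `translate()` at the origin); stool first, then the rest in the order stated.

stool();
translate([264, 0, 0]) bookshelf();
translate([0, 0, 432]) stool_2();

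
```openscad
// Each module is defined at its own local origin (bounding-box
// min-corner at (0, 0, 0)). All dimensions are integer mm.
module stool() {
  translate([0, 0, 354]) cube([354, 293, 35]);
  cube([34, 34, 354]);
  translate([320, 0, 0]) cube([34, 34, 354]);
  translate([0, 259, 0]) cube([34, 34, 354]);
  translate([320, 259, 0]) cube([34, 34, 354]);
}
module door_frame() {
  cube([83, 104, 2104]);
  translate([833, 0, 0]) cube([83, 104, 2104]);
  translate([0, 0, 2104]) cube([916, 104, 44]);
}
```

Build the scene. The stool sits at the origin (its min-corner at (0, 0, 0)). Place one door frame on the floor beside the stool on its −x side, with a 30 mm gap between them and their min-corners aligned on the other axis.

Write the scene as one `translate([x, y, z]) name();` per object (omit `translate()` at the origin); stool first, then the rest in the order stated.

stool();
translate([-946, 0, 0]) door_frame();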